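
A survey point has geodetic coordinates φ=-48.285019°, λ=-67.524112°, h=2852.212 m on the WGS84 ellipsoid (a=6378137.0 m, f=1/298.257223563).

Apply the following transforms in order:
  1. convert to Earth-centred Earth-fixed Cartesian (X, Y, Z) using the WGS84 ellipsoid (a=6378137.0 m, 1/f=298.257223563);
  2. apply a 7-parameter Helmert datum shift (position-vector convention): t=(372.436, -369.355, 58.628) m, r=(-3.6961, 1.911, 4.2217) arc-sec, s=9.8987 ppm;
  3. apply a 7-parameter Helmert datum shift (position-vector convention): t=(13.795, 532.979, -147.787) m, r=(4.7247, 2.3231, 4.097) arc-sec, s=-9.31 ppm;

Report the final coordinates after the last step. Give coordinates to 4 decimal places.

X=1626733.9431 m, Y=-3930628.1110 m, Z=-4740297.8707 m

start: φ=-48.285019°, λ=-67.524112°, h=2852.212 m
→ ECEF (a=6378137.000, f=1/298.257223563): X=1626285.5190, Y=-3930878.6568, Z=-4740152.9207
→ Helmert 7p (PV): X=1626710.5917, Y=-3931338.5769, Z=-4740085.8425
→ Helmert 7p (PV): X=1626733.9431, Y=-3930628.1110, Z=-4740297.8707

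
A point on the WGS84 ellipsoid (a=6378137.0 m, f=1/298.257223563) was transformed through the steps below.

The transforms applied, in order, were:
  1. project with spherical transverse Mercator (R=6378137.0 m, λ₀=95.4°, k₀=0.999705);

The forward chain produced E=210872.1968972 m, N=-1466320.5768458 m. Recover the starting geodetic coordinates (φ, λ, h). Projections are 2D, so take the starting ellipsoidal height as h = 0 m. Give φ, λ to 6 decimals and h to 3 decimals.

φ=-13.168737°, λ=97.345695°, h=0.000 m

start: E=210872.1969, N=-1466320.5768 m
→ tm⁻¹: φ=-13.16873700°, λ=97.34569500°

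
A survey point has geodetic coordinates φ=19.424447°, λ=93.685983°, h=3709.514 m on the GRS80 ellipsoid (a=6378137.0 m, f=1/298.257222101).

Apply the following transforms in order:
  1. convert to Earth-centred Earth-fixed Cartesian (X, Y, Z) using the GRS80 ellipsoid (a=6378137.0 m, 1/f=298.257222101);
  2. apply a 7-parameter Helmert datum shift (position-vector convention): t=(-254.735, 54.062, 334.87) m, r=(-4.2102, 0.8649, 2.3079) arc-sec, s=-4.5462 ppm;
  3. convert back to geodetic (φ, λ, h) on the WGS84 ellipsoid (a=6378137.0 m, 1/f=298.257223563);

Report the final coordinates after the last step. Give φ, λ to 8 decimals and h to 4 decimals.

φ=19.42592991°, λ=93.68889976°, h=3857.9410 m

start: φ=19.424447°, λ=93.685983°, h=3709.514 m
→ ECEF (a=6378137.000, f=1/298.257222101): X=-387067.8546, Y=6008370.3729, Z=2108950.2928
→ Helmert 7p (PV): X=-387379.2143, Y=6008435.8356, Z=2109154.5580
→ geod (Bowring, a=6378137.000): φ=19.42592991°, λ=93.68889976°, h=3857.9410 m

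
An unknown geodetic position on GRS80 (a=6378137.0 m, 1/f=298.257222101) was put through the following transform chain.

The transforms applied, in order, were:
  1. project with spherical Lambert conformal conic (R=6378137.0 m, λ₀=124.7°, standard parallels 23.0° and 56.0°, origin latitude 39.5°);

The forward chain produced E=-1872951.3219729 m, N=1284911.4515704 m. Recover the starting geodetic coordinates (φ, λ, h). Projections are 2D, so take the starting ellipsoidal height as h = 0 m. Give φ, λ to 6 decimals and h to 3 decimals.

start: E=-1872951.3220, N=1284911.4516 m
→ lcc⁻¹: φ=48.84262200°, λ=97.94432100°

φ=48.842622°, λ=97.944321°, h=0.000 m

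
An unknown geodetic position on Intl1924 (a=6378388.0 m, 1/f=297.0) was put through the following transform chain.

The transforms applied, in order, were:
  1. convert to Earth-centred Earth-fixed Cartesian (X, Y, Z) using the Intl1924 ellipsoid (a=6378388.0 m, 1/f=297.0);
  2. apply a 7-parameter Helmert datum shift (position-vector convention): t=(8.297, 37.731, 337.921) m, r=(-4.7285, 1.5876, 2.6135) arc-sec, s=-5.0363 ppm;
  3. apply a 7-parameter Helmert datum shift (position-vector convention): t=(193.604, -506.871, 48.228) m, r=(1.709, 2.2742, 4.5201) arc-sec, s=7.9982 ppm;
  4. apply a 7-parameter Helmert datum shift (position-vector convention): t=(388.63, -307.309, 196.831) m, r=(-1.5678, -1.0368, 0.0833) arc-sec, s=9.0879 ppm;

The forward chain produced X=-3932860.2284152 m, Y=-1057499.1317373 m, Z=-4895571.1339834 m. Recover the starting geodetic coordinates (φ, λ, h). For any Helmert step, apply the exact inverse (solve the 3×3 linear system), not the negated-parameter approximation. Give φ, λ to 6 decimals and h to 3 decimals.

φ=-50.435122°, λ=-164.965767°, h=3008.280 m

start: X=-3932860.2284, Y=-1057499.1317, Z=-4895571.1340 m
→ Helmert⁻¹: X=-3933238.1492, Y=-1057143.4149, Z=-4895711.7378
→ Helmert⁻¹: X=-3933369.4683, Y=-1056582.4603, Z=-4895755.4224
→ Helmert⁻¹: X=-3933373.2758, Y=-1056463.4326, Z=-4896172.4953
→ geod (Bowring, a=6378388.000): φ=-50.43512200°, λ=-164.96576700°, h=3008.2800 m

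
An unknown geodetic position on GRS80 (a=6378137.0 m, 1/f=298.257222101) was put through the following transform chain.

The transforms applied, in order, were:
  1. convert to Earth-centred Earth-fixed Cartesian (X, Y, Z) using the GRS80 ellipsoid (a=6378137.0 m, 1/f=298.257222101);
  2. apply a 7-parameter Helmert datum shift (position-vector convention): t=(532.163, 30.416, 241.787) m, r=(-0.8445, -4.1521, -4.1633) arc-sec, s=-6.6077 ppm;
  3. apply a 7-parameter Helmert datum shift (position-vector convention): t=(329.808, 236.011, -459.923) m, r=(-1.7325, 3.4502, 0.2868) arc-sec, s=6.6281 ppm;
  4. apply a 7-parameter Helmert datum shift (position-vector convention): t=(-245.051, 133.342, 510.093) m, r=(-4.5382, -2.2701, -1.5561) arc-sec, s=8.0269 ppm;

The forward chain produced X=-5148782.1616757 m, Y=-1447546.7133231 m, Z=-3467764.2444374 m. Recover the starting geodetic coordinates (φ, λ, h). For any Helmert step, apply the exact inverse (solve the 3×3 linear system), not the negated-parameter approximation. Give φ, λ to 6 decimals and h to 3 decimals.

φ=-33.132680°, λ=-164.294552°, h=3135.284 m

start: X=-5148782.1617, Y=-1447546.7133, Z=-3467764.2444 m
→ Helmert⁻¹: X=-5148523.0334, Y=-1447630.9693, Z=-3468221.6853
→ Helmert⁻¹: X=-5148762.7210, Y=-1447821.0969, Z=-3467837.0622
→ Helmert⁻¹: X=-5149369.4942, Y=-1447950.8172, Z=-3468004.0371
→ geod (Bowring, a=6378137.000): φ=-33.13268000°, λ=-164.29455200°, h=3135.2840 m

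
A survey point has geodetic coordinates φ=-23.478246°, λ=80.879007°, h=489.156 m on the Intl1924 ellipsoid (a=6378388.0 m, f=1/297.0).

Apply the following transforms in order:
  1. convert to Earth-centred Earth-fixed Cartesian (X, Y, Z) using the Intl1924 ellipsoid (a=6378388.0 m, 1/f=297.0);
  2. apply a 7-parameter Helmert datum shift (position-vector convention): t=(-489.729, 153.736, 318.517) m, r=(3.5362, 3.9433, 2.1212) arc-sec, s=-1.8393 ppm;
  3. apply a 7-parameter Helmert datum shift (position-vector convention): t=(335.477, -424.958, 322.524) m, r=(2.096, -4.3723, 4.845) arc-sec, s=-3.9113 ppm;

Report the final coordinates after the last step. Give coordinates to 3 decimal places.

start: φ=-23.478246°, λ=80.879007°, h=489.156 m
→ ECEF (a=6378388.000, f=1/297.0): X=927959.7247, Y=5779884.6941, Z=-2525614.4710
→ Helmert 7p (PV): X=927360.5657, Y=5780080.6411, Z=-2525209.9590
→ Helmert 7p (PV): X=927610.1744, Y=5779680.5187, Z=-2524799.1653

X=927610.174 m, Y=5779680.519 m, Z=-2524799.165 m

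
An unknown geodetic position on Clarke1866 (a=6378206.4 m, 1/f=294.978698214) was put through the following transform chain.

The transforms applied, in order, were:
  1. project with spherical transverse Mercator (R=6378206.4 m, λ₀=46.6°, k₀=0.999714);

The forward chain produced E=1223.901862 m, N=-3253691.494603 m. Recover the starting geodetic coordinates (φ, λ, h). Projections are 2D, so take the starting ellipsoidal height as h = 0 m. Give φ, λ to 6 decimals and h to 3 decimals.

φ=-29.236451°, λ=46.612603°, h=0.000 m

start: E=1223.9019, N=-3253691.4946 m
→ tm⁻¹: φ=-29.23645100°, λ=46.61260300°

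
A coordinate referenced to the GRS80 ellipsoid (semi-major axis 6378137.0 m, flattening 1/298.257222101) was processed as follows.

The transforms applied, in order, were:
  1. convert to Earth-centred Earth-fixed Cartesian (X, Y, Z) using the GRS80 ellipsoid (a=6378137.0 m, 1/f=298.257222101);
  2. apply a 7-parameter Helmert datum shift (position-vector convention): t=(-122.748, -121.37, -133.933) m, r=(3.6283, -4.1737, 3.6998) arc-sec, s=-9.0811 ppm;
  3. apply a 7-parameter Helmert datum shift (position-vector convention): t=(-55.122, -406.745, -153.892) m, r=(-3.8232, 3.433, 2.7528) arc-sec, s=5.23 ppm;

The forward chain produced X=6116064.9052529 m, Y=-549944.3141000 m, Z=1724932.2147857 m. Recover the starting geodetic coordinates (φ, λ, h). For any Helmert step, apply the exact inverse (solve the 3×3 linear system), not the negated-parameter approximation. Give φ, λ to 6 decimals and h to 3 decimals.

start: X=6116064.9053, Y=-549944.3141, Z=1724932.2148 m
→ Helmert⁻¹: X=6116051.9914, Y=-549648.2962, Z=1725168.6901
→ Helmert⁻¹: X=6116255.3320, Y=-549611.2775, Z=1725204.1985
→ geod (Bowring, a=6378137.000): φ=15.79246600°, λ=-5.13485000°, h=2069.4060 m

φ=15.792466°, λ=-5.134850°, h=2069.406 m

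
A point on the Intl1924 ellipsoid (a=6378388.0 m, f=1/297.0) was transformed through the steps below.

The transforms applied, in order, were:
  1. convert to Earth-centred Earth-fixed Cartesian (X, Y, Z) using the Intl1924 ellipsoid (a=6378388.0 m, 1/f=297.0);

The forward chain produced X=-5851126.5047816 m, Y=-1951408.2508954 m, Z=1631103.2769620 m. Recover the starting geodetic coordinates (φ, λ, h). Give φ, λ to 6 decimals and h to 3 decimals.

φ=14.908428°, λ=-161.555950°, h=3004.607 m

start: X=-5851126.5048, Y=-1951408.2509, Z=1631103.2770 m
→ geod (Bowring, a=6378388.000): φ=14.90842800°, λ=-161.55595000°, h=3004.6070 m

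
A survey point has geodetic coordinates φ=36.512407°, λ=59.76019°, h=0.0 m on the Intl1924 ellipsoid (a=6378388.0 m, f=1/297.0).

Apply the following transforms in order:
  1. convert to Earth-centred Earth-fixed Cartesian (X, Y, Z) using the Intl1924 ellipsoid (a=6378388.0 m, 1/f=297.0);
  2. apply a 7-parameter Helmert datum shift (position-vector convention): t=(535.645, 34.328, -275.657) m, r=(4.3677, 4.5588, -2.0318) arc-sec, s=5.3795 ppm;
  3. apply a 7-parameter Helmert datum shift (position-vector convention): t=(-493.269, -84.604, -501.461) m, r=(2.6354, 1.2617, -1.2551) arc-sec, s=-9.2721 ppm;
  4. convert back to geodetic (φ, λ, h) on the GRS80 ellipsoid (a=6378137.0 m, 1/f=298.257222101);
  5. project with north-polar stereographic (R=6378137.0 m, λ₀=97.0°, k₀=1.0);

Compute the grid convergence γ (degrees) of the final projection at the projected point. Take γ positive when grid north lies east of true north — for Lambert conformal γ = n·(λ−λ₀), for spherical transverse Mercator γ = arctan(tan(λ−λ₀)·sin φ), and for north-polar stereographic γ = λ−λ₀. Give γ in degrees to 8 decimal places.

-37.24316183

start: φ=36.512407°, λ=59.760190°, h=0.000 m
→ ECEF (a=6378388.000, f=1/297.0): X=2584882.0516, Y=4434182.4367, Z=3774101.1705
→ Helmert 7p (PV): X=2585558.6953, Y=4434135.2382, Z=3773882.5810
→ Helmert 7p (PV): X=2585091.5180, Y=4433945.5701, Z=3773386.9662
→ geod (Bowring, a=6378137.000): φ=36.50697870°, λ=59.75683817°, h=-285.8743 m
→ into stereo (λ₀=97.0°): φ=36.50697870°, λ−λ₀=-37.24316183°
convergence γ = -37.24316183°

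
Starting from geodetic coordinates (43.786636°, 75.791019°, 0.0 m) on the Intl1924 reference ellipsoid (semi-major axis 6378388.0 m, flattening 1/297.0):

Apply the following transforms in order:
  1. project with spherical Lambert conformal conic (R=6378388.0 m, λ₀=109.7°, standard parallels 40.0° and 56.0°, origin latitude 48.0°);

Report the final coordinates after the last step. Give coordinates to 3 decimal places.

start: φ=43.786636°, λ=75.791019°, h=0.000 m
→ lcc (R=6378388.0, λ₀=109.7°): E=-2619440.2332, N=122544.4916

E=-2619440.233 m, N=122544.492 m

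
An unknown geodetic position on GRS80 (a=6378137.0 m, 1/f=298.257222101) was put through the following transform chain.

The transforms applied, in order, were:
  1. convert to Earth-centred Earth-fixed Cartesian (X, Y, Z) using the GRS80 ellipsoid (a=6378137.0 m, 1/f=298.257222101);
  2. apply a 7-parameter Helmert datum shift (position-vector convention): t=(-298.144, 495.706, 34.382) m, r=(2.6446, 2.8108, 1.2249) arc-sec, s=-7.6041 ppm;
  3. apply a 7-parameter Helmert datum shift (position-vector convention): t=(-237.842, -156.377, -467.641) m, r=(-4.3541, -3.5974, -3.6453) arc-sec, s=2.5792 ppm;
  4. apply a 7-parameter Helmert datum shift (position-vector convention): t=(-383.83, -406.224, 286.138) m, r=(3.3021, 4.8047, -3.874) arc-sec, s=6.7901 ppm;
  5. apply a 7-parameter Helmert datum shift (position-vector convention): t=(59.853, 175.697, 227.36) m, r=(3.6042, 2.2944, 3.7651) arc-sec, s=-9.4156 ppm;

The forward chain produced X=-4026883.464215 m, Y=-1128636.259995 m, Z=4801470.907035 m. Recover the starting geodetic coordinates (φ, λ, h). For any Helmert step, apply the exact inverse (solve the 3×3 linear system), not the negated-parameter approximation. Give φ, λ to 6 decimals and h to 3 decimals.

start: X=-4026883.4642, Y=-1128636.2600, Z=4801470.9070 m
→ Helmert⁻¹: X=-4027055.2432, Y=-1128665.1812, Z=4801263.6807
→ Helmert⁻¹: X=-4026734.7121, Y=-1128250.0678, Z=4800869.2079
→ Helmert⁻¹: X=-4026382.8061, Y=-1128263.2926, Z=4801370.8714
→ Helmert⁻¹: X=-4026187.4082, Y=-1128682.1127, Z=4801332.6054
→ geod (Bowring, a=6378137.000): φ=49.13842200°, λ=-164.33994500°, h=910.3490 m

φ=49.138422°, λ=-164.339945°, h=910.349 m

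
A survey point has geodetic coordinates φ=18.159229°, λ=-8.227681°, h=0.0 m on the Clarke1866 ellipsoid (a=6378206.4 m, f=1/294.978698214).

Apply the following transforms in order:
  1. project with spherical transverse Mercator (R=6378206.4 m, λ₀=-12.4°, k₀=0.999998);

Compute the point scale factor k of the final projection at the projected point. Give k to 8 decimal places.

start: φ=18.159229°, λ=-8.227681°, h=0.000 m
→ into tm (λ₀=-12.4°): φ=18.15922900°, λ−λ₀=4.17231900°
scale k = 1.00239626

1.00239626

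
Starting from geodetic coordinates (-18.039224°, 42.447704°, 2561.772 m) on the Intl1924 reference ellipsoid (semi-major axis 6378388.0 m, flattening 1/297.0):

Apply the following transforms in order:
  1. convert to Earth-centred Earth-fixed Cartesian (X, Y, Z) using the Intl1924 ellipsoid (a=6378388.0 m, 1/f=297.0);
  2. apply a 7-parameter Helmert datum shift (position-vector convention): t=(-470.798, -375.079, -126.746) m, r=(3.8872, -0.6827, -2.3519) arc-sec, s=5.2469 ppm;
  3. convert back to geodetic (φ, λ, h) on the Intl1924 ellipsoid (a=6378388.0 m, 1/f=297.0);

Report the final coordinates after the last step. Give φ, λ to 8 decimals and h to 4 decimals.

start: φ=-18.039224°, λ=42.447704°, h=2561.772 m
→ ECEF (a=6378388.000, f=1/297.0): X=4478459.9529, Y=4096238.8364, Z=-1963330.1684
→ Helmert 7p (PV): X=4478065.8582, Y=4095871.1853, Z=-1963375.1960
→ geod (Bowring, a=6378388.000): φ=-18.04111804°, λ=42.44765390°, h=2063.2765 m

φ=-18.04111804°, λ=42.44765390°, h=2063.2765 m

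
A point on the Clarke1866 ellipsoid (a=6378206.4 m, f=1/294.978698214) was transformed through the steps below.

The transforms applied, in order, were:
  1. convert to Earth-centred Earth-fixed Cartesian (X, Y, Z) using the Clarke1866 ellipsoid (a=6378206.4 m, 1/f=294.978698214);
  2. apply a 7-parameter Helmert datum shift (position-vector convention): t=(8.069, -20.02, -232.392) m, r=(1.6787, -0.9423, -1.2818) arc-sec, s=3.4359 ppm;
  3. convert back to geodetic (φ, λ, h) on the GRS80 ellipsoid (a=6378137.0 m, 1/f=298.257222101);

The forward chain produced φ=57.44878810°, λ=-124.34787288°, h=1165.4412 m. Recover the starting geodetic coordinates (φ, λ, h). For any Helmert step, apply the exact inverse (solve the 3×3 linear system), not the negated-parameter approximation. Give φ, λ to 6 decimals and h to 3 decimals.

φ=57.452473°, λ=-124.347889°, h=1432.680 m

start: φ=57.448788°, λ=-124.347873°, h=1165.441 m
→ ECEF (a=6378137.000, f=1/298.257222101): X=-1941238.9906, Y=-2840648.5738, Z=5353938.4219
→ Helmert⁻¹: X=-1941198.2773, Y=-2840587.2816, Z=5354184.4040
→ geod (Bowring, a=6378206.400): φ=57.45247300°, λ=-124.34788900°, h=1432.6800 m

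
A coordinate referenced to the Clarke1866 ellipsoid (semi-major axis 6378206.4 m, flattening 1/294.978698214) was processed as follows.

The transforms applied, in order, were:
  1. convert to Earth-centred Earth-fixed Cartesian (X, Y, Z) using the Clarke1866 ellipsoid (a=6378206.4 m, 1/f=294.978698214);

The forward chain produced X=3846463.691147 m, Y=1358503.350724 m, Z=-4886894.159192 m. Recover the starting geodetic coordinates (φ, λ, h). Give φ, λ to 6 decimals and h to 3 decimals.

φ=-50.338003°, λ=19.452325°, h=295.783 m

start: X=3846463.6911, Y=1358503.3507, Z=-4886894.1592 m
→ geod (Bowring, a=6378206.400): φ=-50.33800300°, λ=19.45232500°, h=295.7830 m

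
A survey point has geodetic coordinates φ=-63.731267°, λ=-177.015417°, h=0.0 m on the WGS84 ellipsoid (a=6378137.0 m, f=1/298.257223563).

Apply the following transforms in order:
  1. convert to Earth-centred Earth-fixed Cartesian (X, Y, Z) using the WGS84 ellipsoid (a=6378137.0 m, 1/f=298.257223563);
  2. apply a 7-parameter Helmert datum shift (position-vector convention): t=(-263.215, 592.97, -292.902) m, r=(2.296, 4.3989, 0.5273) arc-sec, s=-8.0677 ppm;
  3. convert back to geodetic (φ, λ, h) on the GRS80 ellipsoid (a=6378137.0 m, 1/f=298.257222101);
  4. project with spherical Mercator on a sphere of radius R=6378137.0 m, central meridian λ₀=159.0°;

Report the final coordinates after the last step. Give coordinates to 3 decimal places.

start: φ=-63.731267°, λ=-177.015417°, h=0.000 m
→ ECEF (a=6378137.000, f=1/298.257223563): X=-2826637.3287, Y=-147375.1227, Z=-5696519.5208
→ Helmert 7p (PV): X=-2826998.8481, Y=-146724.7805, Z=-5696707.8238
→ geod (Bowring, a=6378137.000): φ=-63.72938223°, λ=-177.02894313°, h=313.6934 m
→ merc (R=6378137.0, λ₀=159.0°): E=2668445.8446, N=-9281374.1498

E=2668445.845 m, N=-9281374.150 m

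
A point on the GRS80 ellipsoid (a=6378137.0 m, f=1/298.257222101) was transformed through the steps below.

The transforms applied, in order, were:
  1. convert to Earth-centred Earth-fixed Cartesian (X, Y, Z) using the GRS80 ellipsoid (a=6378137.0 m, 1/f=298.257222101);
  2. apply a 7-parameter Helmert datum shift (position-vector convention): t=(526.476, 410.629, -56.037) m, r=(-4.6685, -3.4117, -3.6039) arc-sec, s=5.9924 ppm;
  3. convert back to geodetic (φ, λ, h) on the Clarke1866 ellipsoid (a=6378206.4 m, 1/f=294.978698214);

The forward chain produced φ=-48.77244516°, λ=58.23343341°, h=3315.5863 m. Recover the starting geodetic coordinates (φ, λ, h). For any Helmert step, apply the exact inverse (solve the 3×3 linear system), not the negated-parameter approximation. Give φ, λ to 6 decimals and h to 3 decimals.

φ=-48.773624°, λ=58.239269°, h=2757.324 m

start: φ=-48.772445°, λ=58.233433°, h=3315.586 m
→ ECEF (a=6378206.400, f=1/294.978698214): X=2218406.8501, Y=3582590.1326, Z=-4776208.0261
→ Helmert⁻¹: X=2217725.4948, Y=3582304.8860, Z=-4776078.9705
→ geod (Bowring, a=6378137.000): φ=-48.77362400°, λ=58.23926900°, h=2757.3240 m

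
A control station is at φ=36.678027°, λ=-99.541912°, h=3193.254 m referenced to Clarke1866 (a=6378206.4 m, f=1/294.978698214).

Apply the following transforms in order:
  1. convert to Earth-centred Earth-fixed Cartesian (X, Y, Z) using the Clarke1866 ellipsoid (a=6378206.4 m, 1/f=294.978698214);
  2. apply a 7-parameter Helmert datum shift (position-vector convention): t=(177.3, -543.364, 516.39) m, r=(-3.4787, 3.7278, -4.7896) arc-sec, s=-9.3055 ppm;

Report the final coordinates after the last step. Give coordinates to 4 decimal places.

X=-849280.8803 m, Y=-5053619.6668 m, Z=3791094.2816 m

start: φ=36.678027°, λ=-99.541912°, h=3193.254 m
→ ECEF (a=6378206.400, f=1/294.978698214): X=-849417.2518, Y=-5053206.9764, Z=3790512.5903
→ Helmert 7p (PV): X=-849280.8803, Y=-5053619.6668, Z=3791094.2816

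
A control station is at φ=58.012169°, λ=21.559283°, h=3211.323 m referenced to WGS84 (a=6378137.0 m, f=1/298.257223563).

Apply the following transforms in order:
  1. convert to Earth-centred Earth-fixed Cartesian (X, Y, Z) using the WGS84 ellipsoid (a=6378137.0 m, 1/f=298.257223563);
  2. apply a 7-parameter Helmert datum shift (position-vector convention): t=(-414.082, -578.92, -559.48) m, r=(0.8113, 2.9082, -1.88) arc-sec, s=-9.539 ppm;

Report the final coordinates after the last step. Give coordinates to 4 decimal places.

X=3151183.5191 m, Y=1244552.3864 m, Z=5388529.1244 m

start: φ=58.012169°, λ=21.559283°, h=3211.323 m
→ ECEF (a=6378137.000, f=1/298.257223563): X=3151540.3312, Y=1245193.1058, Z=5389179.5484
→ Helmert 7p (PV): X=3151183.5191, Y=1244552.3864, Z=5388529.1244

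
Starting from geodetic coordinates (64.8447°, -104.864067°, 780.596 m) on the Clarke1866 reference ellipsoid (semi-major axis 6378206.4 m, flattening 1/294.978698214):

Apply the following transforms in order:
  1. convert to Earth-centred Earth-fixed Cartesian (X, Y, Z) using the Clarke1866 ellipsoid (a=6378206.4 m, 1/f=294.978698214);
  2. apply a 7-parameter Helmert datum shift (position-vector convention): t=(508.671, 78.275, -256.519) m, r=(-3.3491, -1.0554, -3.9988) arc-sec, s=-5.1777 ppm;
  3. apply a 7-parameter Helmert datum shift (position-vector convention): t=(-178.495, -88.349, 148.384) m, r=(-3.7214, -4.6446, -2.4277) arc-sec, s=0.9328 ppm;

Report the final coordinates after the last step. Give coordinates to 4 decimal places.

start: φ=64.844700°, λ=-104.864067°, h=780.596 m
→ ECEF (a=6378206.400, f=1/294.978698214): X=-697518.0656, Y=-2628097.4802, Z=5750886.1687
→ Helmert 7p (PV): X=-697086.1585, Y=-2627898.6991, Z=5750638.9763
→ Helmert 7p (PV): X=-697425.7247, Y=-2627877.5425, Z=5750824.4399

X=-697425.7247 m, Y=-2627877.5425 m, Z=5750824.4399 m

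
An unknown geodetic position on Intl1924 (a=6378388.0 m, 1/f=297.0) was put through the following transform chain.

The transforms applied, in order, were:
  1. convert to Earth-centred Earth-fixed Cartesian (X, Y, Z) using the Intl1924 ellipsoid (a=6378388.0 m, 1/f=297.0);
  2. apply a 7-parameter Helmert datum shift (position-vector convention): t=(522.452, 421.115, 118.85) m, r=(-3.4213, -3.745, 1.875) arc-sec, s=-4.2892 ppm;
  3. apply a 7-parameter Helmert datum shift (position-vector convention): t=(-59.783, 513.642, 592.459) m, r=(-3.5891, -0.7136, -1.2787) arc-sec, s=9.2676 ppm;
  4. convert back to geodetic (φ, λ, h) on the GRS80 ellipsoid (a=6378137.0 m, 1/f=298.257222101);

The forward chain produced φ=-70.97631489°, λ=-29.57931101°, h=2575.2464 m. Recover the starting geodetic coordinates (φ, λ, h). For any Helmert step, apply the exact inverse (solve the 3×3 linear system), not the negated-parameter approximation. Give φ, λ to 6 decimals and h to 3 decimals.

start: φ=-70.976315°, λ=-29.579311°, h=2575.246 m
→ ECEF (a=6378137.000, f=1/298.257222101): X=1814223.6127, Y=-1029756.1219, Z=-6009855.4850
→ Helmert⁻¹: X=1814252.1742, Y=-1030144.3848, Z=-6010416.4437
→ Helmert⁻¹: X=1813619.0040, Y=-1030486.7088, Z=-6010611.0953
→ geod (Bowring, a=6378388.000): φ=-70.98042400°, λ=-29.60496100°, h=3066.4640 m

φ=-70.980424°, λ=-29.604961°, h=3066.464 m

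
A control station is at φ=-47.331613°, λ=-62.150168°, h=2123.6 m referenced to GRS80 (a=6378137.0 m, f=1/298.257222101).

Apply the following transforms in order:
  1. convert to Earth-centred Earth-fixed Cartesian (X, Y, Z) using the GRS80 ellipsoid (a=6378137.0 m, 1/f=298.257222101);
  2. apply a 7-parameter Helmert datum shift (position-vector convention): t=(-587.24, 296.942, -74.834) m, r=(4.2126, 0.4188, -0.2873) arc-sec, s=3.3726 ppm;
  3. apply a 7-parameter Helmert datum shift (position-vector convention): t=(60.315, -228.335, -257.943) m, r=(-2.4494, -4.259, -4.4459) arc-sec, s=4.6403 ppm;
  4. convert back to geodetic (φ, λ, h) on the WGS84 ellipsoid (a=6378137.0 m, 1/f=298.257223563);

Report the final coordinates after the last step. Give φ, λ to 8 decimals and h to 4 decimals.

φ=-47.33560266°, λ=-62.15595797°, h=2211.3871 m

start: φ=-47.331613°, λ=-62.150168°, h=2123.600 m
→ ECEF (a=6378137.000, f=1/298.257222101): X=2023761.8324, Y=-3830327.2444, Z=-4668391.1561
→ Helmert 7p (PV): X=2023166.6038, Y=-3829950.6953, Z=-4668564.0718
→ Helmert 7p (PV): X=2023250.1525, Y=-3830295.8502, Z=-4668756.4224
→ geod (Bowring, a=6378137.000): φ=-47.33560266°, λ=-62.15595797°, h=2211.3871 m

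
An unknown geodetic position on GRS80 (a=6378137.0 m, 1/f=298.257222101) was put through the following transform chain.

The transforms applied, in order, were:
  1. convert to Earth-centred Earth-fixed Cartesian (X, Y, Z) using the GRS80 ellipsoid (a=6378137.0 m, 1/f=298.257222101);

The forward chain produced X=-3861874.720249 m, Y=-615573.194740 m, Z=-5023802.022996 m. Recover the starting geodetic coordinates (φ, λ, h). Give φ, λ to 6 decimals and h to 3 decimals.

φ=-52.288439°, λ=-170.943385°, h=1647.063 m

start: X=-3861874.7202, Y=-615573.1947, Z=-5023802.0230 m
→ geod (Bowring, a=6378137.000): φ=-52.28843900°, λ=-170.94338500°, h=1647.0630 m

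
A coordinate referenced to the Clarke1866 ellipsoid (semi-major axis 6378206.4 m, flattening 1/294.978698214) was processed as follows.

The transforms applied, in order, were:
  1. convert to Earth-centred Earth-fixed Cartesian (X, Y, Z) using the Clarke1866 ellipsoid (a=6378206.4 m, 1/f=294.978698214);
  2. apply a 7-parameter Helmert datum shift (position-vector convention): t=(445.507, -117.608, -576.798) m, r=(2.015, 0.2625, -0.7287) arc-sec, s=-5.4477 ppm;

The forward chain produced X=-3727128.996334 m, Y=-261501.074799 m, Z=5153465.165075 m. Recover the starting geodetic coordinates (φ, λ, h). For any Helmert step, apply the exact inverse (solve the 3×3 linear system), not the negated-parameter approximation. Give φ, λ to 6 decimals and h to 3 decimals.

φ=54.242176°, λ=-175.989469°, h=2130.042 m

start: X=-3727128.9963, Y=-261501.0748, Z=5153465.1651 m
→ Helmert⁻¹: X=-3727600.4461, Y=-261347.7097, Z=5154067.8501
→ geod (Bowring, a=6378206.400): φ=54.24217600°, λ=-175.98946900°, h=2130.0420 m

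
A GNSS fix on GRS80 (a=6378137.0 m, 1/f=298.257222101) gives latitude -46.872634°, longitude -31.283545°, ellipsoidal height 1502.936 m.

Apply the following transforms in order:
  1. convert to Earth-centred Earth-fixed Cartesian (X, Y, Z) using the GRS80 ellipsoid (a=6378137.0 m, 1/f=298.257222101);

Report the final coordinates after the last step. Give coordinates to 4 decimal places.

start: φ=-46.872634°, λ=-31.283545°, h=1502.936 m
→ ECEF (a=6378137.000, f=1/298.257222101): X=3733833.4572, Y=-2268737.8324, Z=-4633193.6138

X=3733833.4572 m, Y=-2268737.8324 m, Z=-4633193.6138 m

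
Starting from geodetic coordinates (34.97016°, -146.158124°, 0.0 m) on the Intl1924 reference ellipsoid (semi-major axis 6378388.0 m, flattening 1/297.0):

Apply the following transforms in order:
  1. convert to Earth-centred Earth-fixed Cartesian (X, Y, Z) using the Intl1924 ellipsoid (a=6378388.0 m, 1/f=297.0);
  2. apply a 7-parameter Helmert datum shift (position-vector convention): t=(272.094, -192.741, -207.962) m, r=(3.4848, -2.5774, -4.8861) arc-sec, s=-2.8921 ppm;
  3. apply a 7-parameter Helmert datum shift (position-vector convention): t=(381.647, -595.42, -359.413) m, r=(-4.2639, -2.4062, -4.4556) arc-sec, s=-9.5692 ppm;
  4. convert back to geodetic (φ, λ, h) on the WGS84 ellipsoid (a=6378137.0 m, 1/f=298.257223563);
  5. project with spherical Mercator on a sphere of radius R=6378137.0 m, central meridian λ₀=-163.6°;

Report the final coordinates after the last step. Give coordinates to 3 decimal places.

E=1942500.122 m, N=4159085.604 m

start: φ=34.970160°, λ=-146.158124°, h=0.000 m
→ ECEF (a=6378388.000, f=1/297.0): X=-4346043.4909, Y=-2914024.7104, Z=3635211.0940
→ Helmert 7p (PV): X=-4345873.2803, Y=-2914167.4888, Z=3634889.0808
→ Helmert 7p (PV): X=-4345555.3989, Y=-2914566.0071, Z=3634504.4291
→ geod (Bowring, a=6378137.000): φ=34.96470408°, λ=-146.15022451°, h=-269.0831 m
→ merc (R=6378137.0, λ₀=-163.6°): E=1942500.1216, N=4159085.6037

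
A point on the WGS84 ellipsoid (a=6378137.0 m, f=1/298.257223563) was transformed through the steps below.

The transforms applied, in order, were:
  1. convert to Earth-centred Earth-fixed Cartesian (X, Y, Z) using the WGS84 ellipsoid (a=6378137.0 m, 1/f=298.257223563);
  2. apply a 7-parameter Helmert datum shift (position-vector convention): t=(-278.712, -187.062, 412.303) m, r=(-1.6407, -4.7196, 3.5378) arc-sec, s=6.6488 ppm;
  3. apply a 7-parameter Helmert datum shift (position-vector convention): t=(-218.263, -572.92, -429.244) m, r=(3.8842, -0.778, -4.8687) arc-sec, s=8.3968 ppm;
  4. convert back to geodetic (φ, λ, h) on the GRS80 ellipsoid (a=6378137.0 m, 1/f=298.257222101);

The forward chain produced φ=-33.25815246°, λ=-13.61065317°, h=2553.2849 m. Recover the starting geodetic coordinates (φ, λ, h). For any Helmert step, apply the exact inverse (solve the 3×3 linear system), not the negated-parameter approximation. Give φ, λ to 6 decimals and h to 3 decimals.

φ=-33.257865°, λ=-13.601734°, h=2702.963 m

start: φ=-33.258152°, λ=-13.610653°, h=2553.285 m
→ ECEF (a=6378137.000, f=1/298.257222101): X=5190973.5032, Y=-1256850.3654, Z=-3479335.5362
→ Helmert⁻¹: X=5191164.7071, Y=-1256209.8750, Z=-3478873.0052
→ Helmert⁻¹: X=5191307.7457, Y=-1256075.8257, Z=-3479390.9503
→ geod (Bowring, a=6378137.000): φ=-33.25786500°, λ=-13.60173400°, h=2702.9630 m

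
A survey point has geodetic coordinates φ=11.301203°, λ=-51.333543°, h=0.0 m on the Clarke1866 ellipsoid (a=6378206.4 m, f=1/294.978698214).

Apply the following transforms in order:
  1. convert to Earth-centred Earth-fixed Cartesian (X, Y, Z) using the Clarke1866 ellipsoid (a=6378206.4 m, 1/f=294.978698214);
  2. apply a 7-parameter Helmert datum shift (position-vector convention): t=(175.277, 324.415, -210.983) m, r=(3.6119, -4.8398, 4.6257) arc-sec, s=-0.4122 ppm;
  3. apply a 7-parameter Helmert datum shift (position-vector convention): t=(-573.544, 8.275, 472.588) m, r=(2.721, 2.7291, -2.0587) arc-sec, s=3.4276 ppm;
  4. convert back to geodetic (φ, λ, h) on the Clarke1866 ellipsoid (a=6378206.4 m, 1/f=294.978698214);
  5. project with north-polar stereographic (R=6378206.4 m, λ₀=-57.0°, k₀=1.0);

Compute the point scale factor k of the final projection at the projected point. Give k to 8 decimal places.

start: φ=11.301203°, λ=-51.333543°, h=0.000 m
→ ECEF (a=6378206.400, f=1/294.978698214): X=3908252.6482, Y=-4884153.8250, Z=1241617.3993
→ Helmert 7p (PV): X=3908506.7130, Y=-4883761.4921, Z=1241412.0814
→ Helmert 7p (PV): X=3907914.2468, Y=-4883825.3436, Z=1241772.7849
→ geod (Bowring, a=6378206.400): φ=11.30340969°, λ=-51.33408338°, h=-428.3776 m
→ into stereo (λ₀=-57.0°): φ=11.30340969°, λ−λ₀=5.66591662°
scale k = 1.67223451

1.67223451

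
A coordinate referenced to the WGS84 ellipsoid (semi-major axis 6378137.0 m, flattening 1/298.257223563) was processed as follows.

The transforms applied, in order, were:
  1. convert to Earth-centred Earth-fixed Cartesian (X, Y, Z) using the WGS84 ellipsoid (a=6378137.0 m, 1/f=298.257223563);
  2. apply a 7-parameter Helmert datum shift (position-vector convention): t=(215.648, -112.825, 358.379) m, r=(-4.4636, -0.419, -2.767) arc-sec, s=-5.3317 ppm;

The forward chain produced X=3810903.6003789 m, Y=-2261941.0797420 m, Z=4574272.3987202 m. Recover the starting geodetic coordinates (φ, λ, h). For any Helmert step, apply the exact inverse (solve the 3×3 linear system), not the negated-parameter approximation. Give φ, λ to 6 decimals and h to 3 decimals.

φ=46.098261°, λ=-30.691458°, h=1462.680 m

start: X=3810903.6004, Y=-2261941.0797, Z=4574272.3987 m
→ Helmert⁻¹: X=3810747.9039, Y=-2261888.1733, Z=4573881.7180
→ geod (Bowring, a=6378137.000): φ=46.09826100°, λ=-30.69145800°, h=1462.6800 m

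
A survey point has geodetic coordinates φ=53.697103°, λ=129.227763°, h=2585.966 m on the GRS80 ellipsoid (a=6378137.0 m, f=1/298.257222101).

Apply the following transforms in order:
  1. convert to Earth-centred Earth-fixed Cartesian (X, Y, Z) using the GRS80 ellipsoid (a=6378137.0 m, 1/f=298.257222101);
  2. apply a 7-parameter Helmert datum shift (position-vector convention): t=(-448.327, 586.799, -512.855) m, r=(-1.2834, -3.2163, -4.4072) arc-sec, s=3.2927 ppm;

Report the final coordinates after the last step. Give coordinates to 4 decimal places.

X=-2394737.4893 m, Y=2933434.7422 m, Z=5118388.2139 m

start: φ=53.697103°, λ=129.227763°, h=2585.966 m
→ ECEF (a=6378137.000, f=1/298.257222101): X=-2394264.1220, Y=2932755.2781, Z=5118939.7957
→ Helmert 7p (PV): X=-2394737.4893, Y=2933434.7422, Z=5118388.2139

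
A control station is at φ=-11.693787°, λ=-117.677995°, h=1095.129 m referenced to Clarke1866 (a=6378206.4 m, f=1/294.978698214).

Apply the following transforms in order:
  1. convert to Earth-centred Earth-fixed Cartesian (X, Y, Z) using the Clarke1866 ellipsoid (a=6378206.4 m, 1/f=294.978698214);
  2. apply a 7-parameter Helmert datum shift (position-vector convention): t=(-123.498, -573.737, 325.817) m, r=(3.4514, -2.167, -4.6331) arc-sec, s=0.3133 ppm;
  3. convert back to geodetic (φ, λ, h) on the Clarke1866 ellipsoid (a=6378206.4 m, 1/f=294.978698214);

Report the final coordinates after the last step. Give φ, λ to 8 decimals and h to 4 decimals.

φ=-11.69100304°, λ=-117.67782292°, h=1584.9812 m

start: φ=-11.693787°, λ=-117.677995°, h=1095.129 m
→ ECEF (a=6378206.400, f=1/294.978698214): X=-2902099.7546, Y=-5532847.4756, Z=-1284392.3328
→ Helmert 7p (PV): X=-2902334.9464, Y=-5533336.2677, Z=-1284189.9878
→ geod (Bowring, a=6378206.400): φ=-11.69100304°, λ=-117.67782292°, h=1584.9812 m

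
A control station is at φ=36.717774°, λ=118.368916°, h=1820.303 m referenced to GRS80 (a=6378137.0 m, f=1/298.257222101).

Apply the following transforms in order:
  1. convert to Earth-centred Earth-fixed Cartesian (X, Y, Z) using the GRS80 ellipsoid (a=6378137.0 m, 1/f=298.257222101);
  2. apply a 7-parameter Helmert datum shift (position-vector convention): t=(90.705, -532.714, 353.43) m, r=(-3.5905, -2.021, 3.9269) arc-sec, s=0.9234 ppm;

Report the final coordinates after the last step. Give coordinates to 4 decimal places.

X=-2432900.4503 m, Y=4504823.0139 m, Z=3793676.5323 m

start: φ=36.717774°, λ=118.368916°, h=1820.303 m
→ ECEF (a=6378137.000, f=1/298.257222101): X=-2432865.9672, Y=4505331.8520, Z=3793421.8624
→ Helmert 7p (PV): X=-2432900.4503, Y=4504823.0139, Z=3793676.5323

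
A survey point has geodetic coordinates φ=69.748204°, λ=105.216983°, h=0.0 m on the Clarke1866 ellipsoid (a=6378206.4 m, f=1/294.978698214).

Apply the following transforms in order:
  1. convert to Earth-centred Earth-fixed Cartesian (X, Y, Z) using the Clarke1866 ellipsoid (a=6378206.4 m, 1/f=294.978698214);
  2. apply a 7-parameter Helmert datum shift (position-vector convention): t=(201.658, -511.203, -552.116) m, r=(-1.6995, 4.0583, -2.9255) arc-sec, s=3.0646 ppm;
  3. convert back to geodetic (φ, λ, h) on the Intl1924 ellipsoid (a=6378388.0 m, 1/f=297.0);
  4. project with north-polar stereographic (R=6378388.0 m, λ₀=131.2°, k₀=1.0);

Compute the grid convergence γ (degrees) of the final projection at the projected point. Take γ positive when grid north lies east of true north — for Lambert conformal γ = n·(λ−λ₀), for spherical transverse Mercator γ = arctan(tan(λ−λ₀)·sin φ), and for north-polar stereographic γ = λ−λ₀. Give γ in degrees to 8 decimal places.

-25.98865592

start: φ=69.748204°, λ=105.216983°, h=0.000 m
→ ECEF (a=6378206.400, f=1/294.978698214): X=-581225.0382, Y=2136760.1178, Z=5961189.6316
→ Helmert 7p (PV): X=-580877.5673, Y=2136312.8237, Z=5960649.6143
→ geod (Bowring, a=6378388.000): φ=69.75006987°, λ=105.21134408°, h=-998.1316 m
→ into stereo (λ₀=131.2°): φ=69.75006987°, λ−λ₀=-25.98865592°
convergence γ = -25.98865592°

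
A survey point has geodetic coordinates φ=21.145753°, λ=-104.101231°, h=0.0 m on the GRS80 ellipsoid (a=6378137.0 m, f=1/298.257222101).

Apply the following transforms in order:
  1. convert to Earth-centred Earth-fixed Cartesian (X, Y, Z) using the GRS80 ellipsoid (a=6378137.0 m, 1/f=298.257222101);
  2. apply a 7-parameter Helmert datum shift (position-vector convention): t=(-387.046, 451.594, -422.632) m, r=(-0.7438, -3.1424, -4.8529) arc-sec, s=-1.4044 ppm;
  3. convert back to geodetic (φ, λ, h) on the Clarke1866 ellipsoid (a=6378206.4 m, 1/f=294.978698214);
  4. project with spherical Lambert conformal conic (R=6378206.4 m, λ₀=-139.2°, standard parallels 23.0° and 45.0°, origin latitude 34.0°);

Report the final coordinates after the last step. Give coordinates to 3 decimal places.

start: φ=21.145753°, λ=-104.101231°, h=0.000 m
→ ECEF (a=6378137.000, f=1/298.257222101): X=-1449940.9853, Y=-5771932.1657, Z=2286453.2799
→ Helmert 7p (PV): X=-1450496.6277, Y=-5771430.1071, Z=2286026.1611
→ geod (Bowring, a=6378206.400): φ=21.14474258°, λ=-104.10759726°, h=-520.4581 m
→ lcc (R=6378206.4, λ₀=-139.2°): E=3595198.3187, N=-791158.0912

E=3595198.319 m, N=-791158.091 m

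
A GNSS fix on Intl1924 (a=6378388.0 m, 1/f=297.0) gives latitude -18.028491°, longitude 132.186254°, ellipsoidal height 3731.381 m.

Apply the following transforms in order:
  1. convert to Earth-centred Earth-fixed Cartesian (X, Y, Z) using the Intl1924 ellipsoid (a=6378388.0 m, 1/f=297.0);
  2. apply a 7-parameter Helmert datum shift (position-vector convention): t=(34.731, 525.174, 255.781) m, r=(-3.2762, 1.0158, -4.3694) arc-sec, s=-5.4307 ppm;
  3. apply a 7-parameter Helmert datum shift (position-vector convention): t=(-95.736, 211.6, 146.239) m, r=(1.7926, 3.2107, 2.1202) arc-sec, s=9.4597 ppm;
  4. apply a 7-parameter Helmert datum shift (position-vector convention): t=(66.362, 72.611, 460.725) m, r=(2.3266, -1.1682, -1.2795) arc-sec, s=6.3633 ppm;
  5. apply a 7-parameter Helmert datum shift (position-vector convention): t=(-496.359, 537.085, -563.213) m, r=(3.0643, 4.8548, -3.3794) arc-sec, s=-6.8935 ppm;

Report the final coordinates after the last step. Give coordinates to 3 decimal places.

X=-4077184.135 m, Y=4499737.677 m, Z=-1962027.801 m

start: φ=-18.028491°, λ=132.186254°, h=3731.381 m
→ ECEF (a=6378388.000, f=1/297.0): X=-4076754.2659, Y=4498201.7711, Z=-1962562.0995
→ Helmert 7p (PV): X=-4076611.7735, Y=4498757.7038, Z=-1962347.0302
→ Helmert 7p (PV): X=-4076822.8622, Y=4498987.0112, Z=-1962116.7996
→ Helmert 7p (PV): X=-4076743.4213, Y=4499135.6723, Z=-1961640.9023
→ Helmert 7p (PV): X=-4077184.1352, Y=4499737.6768, Z=-1962027.8008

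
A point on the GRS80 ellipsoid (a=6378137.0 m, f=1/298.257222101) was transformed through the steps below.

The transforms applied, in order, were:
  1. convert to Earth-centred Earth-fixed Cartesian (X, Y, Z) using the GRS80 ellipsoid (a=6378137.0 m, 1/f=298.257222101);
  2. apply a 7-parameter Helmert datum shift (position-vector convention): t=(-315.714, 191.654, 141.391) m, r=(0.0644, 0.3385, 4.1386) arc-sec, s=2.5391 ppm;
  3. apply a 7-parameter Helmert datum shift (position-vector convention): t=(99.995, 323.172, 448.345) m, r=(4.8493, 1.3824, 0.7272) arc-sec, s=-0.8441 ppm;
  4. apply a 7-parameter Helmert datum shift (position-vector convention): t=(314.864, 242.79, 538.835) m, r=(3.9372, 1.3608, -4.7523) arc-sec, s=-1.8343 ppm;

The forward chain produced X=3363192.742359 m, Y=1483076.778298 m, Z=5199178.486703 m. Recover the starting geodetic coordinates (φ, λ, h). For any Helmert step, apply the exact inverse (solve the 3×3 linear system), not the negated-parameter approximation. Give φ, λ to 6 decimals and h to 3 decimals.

start: X=3363192.7424, Y=1483076.7783, Z=5199178.4867 m
→ Helmert⁻¹: X=3362815.5813, Y=1483013.4190, Z=5198643.0654
→ Helmert⁻¹: X=3362688.8139, Y=1482801.8529, Z=5198186.7843
→ Helmert⁻¹: X=3363017.2049, Y=1482540.5801, Z=5198037.2512
→ geod (Bowring, a=6378137.000): φ=54.91874100°, λ=23.78963400°, h=2257.6750 m

φ=54.918741°, λ=23.789634°, h=2257.675 m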